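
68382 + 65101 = 133483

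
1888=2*944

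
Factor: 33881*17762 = 2^1*17^1*83^1*107^1*1993^1 =601794322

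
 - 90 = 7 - 97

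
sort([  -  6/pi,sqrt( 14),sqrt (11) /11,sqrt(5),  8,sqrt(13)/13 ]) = [ - 6/pi,  sqrt (13)/13,sqrt( 11 )/11 , sqrt( 5 ),sqrt( 14) , 8 ] 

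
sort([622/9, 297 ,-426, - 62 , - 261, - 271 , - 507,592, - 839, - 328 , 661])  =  [ - 839, - 507, - 426, - 328, - 271 , - 261,-62 , 622/9,297 , 592, 661 ] 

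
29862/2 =14931 = 14931.00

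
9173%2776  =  845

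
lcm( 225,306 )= 7650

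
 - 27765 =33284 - 61049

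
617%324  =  293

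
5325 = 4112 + 1213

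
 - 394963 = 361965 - 756928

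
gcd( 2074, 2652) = 34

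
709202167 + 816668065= 1525870232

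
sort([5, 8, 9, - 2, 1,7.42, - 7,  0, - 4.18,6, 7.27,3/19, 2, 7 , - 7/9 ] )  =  [ - 7,-4.18, - 2 , - 7/9, 0, 3/19, 1,2 , 5,6,  7,7.27,7.42, 8 , 9] 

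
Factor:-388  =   - 2^2*97^1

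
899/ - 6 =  - 899/6 = -149.83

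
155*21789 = 3377295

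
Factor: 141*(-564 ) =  - 2^2*3^2*47^2 = - 79524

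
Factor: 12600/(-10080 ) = - 5/4=- 2^(-2 )*5^1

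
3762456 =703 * 5352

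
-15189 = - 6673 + -8516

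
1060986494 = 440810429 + 620176065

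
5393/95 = 56 + 73/95 = 56.77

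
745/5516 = 745/5516 = 0.14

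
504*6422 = 3236688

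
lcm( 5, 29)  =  145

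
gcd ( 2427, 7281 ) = 2427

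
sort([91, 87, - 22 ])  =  [ - 22, 87, 91]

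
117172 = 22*5326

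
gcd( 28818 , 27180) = 18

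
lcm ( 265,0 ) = 0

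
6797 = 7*971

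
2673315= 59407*45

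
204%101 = 2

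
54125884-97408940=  - 43283056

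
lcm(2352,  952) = 39984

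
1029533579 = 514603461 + 514930118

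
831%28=19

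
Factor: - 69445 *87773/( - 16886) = 2^( - 1)* 5^1 * 7^1 * 17^1 *19^1 * 43^1*8443^( -1 ) * 12539^1  =  6095395985/16886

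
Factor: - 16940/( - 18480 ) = 11/12 = 2^(-2 )*3^(  -  1)*11^1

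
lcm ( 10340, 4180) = 196460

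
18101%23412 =18101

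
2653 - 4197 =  - 1544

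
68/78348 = 17/19587 = 0.00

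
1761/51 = 34 + 9/17 = 34.53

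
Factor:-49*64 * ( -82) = 257152 = 2^7*7^2 * 41^1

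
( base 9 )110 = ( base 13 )6c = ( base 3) 10100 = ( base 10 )90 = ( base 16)5A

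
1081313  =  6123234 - 5041921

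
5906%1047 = 671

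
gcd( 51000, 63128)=8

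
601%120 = 1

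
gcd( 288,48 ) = 48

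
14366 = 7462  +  6904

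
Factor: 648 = 2^3*3^4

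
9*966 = 8694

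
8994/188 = 4497/94   =  47.84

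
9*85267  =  767403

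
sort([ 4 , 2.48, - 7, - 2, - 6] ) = [- 7, - 6,-2 , 2.48,4] 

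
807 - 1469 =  - 662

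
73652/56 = 18413/14 = 1315.21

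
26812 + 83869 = 110681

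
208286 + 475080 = 683366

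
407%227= 180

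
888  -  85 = 803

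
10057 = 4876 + 5181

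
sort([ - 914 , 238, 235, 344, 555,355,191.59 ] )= [ - 914, 191.59,235, 238, 344, 355, 555]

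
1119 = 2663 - 1544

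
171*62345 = 10660995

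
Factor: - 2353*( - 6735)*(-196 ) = -2^2 * 3^1*5^1*7^2*13^1*181^1*449^1 = -3106101180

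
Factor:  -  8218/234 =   -  3^( - 2 )*7^1*13^( - 1)*587^1 = - 4109/117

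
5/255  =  1/51 = 0.02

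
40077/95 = 40077/95 =421.86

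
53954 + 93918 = 147872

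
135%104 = 31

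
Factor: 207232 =2^7 * 1619^1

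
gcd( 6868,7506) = 2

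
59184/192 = 1233/4 = 308.25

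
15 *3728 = 55920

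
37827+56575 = 94402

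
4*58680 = 234720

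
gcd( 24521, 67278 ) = 1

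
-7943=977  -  8920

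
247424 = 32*7732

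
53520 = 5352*10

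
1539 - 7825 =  - 6286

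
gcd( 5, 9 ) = 1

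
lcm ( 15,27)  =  135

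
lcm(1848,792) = 5544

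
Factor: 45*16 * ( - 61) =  - 2^4*3^2*5^1*61^1 = - 43920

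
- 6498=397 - 6895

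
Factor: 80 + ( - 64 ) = 2^4= 16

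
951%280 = 111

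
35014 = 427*82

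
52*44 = 2288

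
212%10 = 2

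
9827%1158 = 563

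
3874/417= 3874/417 = 9.29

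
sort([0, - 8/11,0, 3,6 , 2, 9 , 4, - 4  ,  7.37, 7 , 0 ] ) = [ - 4, - 8/11 , 0 , 0 , 0 , 2,3, 4 , 6,7,7.37, 9]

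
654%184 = 102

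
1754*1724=3023896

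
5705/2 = 5705/2 = 2852.50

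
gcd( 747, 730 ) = 1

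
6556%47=23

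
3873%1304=1265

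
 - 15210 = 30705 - 45915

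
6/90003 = 2/30001 = 0.00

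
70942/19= 3733+15/19 = 3733.79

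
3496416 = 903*3872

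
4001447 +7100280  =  11101727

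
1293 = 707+586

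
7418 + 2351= 9769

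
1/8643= 1/8643 = 0.00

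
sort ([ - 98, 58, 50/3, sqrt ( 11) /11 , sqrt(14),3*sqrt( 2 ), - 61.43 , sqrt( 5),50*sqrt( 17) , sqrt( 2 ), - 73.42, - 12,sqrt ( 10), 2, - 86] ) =[ - 98, - 86, - 73.42, - 61.43, - 12,sqrt( 11 ) /11,sqrt(2 ),2, sqrt ( 5 ),sqrt( 10 ) , sqrt( 14 ),  3*sqrt(2), 50/3,58  ,  50*sqrt(17 )]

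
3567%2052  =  1515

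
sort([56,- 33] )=[ - 33 , 56]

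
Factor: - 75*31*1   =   - 3^1*5^2 * 31^1 = - 2325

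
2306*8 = 18448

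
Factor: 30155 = 5^1 *37^1*163^1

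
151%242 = 151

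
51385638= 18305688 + 33079950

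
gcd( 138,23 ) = 23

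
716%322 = 72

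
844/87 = 9  +  61/87 = 9.70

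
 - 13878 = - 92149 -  - 78271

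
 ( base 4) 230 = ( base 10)44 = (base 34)1a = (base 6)112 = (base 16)2C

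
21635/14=1545 + 5/14=1545.36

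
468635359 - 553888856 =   -  85253497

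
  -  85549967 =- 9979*8573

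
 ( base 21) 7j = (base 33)51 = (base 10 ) 166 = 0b10100110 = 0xa6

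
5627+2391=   8018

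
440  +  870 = 1310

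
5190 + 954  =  6144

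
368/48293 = 368/48293  =  0.01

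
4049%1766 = 517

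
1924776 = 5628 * 342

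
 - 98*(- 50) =4900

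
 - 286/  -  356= 143/178 = 0.80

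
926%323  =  280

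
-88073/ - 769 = 88073/769  =  114.53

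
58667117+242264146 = 300931263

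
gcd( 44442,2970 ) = 54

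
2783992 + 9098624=11882616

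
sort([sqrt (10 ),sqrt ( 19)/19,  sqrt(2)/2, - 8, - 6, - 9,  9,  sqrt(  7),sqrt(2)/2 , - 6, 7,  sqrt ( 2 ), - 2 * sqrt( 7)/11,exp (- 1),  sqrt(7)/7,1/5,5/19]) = [  -  9,  -  8 , - 6, - 6,- 2*sqrt( 7 )/11, 1/5,  sqrt( 19 ) /19, 5/19,  exp( - 1), sqrt( 7)/7,sqrt( 2)/2,sqrt ( 2 ) /2, sqrt( 2 ),  sqrt( 7),sqrt( 10),7,9 ]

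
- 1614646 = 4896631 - 6511277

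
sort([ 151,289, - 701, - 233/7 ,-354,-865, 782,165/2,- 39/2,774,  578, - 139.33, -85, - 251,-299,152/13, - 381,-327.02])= [ - 865,-701,-381, - 354,  -  327.02,- 299, - 251,-139.33, - 85, - 233/7,-39/2, 152/13, 165/2, 151,289,578,774, 782 ]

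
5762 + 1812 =7574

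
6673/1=6673=6673.00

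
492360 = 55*8952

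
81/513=3/19 = 0.16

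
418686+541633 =960319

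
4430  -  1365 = 3065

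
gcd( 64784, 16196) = 16196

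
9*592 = 5328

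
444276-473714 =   -  29438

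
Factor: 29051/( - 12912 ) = - 2^( - 4) *3^(  -  1)*  11^1*19^1*139^1 *269^ ( - 1) 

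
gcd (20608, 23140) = 4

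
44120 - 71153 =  - 27033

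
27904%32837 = 27904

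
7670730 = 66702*115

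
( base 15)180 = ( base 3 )110210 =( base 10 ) 345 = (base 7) 1002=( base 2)101011001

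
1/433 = 1/433 = 0.00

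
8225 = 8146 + 79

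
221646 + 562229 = 783875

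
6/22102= 3/11051=0.00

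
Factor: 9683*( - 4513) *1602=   -  70006405158 = - 2^1 * 3^2*23^1  *89^1*421^1*4513^1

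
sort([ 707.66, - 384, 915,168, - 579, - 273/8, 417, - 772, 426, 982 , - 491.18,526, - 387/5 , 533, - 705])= [ - 772, - 705, - 579, - 491.18, - 384, - 387/5, - 273/8,168, 417, 426, 526, 533,707.66,915,982]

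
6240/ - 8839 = -6240/8839 = - 0.71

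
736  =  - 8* ( - 92 ) 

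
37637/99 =37637/99 = 380.17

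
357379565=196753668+160625897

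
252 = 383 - 131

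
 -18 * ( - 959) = 17262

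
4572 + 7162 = 11734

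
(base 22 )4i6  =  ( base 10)2338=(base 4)210202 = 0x922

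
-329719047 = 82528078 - 412247125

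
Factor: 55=5^1*11^1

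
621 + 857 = 1478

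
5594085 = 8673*645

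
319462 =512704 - 193242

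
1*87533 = 87533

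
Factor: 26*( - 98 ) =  - 2548 = - 2^2* 7^2*13^1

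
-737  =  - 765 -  - 28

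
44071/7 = 44071/7 = 6295.86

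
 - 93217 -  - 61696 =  - 31521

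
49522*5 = 247610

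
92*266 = 24472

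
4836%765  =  246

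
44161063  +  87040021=131201084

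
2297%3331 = 2297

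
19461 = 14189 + 5272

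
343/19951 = 343/19951  =  0.02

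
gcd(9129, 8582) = 1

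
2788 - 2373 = 415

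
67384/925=67384/925 = 72.85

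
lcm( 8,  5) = 40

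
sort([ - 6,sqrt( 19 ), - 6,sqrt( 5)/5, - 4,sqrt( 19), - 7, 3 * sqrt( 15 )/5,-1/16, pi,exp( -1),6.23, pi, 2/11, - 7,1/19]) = [ - 7,  -  7,- 6, - 6, - 4,-1/16,1/19, 2/11,exp( - 1),sqrt(5 )/5,3*sqrt(15 )/5 , pi,pi, sqrt( 19), sqrt( 19),6.23]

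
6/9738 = 1/1623   =  0.00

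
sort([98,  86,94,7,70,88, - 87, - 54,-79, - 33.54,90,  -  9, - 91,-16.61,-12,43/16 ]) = [ - 91,-87,-79, - 54 ,-33.54,- 16.61, - 12 , - 9,43/16, 7, 70, 86, 88, 90,94,98 ] 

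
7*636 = 4452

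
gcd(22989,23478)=3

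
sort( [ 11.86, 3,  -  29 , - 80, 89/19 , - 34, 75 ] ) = [ - 80, - 34 , - 29,3, 89/19, 11.86,  75] 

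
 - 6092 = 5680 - 11772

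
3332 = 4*833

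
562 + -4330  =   - 3768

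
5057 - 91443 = - 86386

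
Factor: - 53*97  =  -5141 = - 53^1*97^1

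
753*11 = 8283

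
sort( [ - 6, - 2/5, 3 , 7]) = [ - 6, - 2/5,  3,7] 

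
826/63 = 118/9 = 13.11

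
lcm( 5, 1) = 5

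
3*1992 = 5976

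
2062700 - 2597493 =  - 534793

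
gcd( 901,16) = 1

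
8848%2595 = 1063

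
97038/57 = 32346/19 = 1702.42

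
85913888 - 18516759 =67397129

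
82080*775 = 63612000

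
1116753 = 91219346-90102593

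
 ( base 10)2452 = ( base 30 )2lm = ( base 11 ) 192a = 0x994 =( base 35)202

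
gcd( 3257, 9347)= 1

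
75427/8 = 75427/8 = 9428.38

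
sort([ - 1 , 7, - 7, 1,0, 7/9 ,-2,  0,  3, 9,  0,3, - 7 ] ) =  [-7, - 7 ,  -  2,-1 , 0,0, 0,7/9, 1, 3, 3,  7, 9 ]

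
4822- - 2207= 7029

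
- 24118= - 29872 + 5754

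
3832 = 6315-2483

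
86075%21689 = 21008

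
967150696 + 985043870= 1952194566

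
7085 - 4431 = 2654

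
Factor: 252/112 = 2^(  -  2) * 3^2 = 9/4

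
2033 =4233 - 2200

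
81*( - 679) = -54999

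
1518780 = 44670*34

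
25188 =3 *8396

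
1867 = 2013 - 146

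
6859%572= 567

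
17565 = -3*( - 5855)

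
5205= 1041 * 5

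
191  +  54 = 245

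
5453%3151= 2302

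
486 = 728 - 242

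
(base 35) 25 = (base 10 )75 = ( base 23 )36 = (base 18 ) 43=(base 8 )113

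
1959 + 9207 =11166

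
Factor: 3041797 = 11^1*276527^1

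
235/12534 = 235/12534 = 0.02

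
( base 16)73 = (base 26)4B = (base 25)4f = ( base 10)115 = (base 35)3a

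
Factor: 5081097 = 3^1*7^1*131^1 * 1847^1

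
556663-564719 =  - 8056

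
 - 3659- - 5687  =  2028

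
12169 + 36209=48378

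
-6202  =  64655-70857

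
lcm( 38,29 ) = 1102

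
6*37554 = 225324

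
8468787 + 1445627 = 9914414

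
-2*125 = -250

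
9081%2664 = 1089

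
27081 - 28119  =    -  1038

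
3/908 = 3/908 = 0.00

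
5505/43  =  128+1/43 = 128.02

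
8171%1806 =947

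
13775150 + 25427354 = 39202504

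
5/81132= 5/81132  =  0.00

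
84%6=0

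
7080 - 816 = 6264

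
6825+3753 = 10578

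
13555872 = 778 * 17424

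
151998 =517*294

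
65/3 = 21 + 2/3 =21.67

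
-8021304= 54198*( - 148)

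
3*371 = 1113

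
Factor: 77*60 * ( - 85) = - 2^2*3^1*5^2*7^1*11^1 * 17^1 = -392700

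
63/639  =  7/71=0.10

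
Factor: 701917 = 19^1*36943^1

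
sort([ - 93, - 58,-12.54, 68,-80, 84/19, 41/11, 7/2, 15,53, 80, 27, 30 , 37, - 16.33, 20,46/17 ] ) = [  -  93, - 80 , - 58, - 16.33, - 12.54 , 46/17, 7/2,  41/11, 84/19, 15,20,  27, 30,  37, 53,68 , 80]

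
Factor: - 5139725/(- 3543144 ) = 2^( - 3 )*3^(- 1 )*5^2*11^(  -  1) *13421^ ( - 1 ) * 205589^1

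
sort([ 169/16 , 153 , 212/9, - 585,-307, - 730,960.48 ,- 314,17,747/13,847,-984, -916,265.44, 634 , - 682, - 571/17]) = [ - 984,- 916,  -  730, - 682,-585,-314, - 307, - 571/17  ,  169/16 , 17, 212/9,747/13,153 , 265.44, 634, 847,960.48] 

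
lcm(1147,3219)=99789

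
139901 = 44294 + 95607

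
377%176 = 25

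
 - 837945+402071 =  -  435874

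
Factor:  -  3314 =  - 2^1*1657^1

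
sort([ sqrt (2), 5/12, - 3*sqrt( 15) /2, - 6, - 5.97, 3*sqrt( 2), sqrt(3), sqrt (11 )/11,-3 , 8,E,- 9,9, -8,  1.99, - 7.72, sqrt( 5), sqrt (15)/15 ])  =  [ - 9, - 8, - 7.72, - 6, - 5.97,- 3*sqrt(15)/2, - 3, sqrt( 15 ) /15,sqrt( 11 ) /11, 5/12, sqrt(2 ),  sqrt(3),1.99,sqrt( 5), E, 3*sqrt(2), 8,9 ] 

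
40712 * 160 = 6513920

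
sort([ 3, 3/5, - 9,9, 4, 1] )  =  [ - 9, 3/5, 1, 3,4,9 ]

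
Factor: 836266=2^1*19^1*59^1*373^1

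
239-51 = 188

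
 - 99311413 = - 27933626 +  - 71377787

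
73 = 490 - 417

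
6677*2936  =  19603672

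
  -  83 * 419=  - 34777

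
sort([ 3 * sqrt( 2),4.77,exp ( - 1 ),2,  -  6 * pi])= [ - 6*pi, exp( - 1),2,3*sqrt(2),4.77 ]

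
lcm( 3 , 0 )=0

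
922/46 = 20 + 1/23 = 20.04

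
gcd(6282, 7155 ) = 9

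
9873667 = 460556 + 9413111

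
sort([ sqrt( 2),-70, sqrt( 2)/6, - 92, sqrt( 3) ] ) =[ - 92, - 70, sqrt(2)/6,sqrt( 2), sqrt (3) ] 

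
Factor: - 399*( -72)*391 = 2^3  *3^3*7^1*17^1*19^1*23^1= 11232648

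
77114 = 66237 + 10877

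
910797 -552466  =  358331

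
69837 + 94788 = 164625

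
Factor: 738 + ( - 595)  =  143 = 11^1*13^1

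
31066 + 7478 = 38544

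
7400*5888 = 43571200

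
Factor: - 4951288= - 2^3*163^1*3797^1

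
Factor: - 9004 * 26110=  - 2^3 *5^1 * 7^1*373^1*2251^1  =  - 235094440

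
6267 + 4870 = 11137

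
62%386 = 62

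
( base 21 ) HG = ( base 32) bl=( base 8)565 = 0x175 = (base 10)373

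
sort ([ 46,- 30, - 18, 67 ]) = [ - 30,-18, 46,67] 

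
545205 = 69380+475825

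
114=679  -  565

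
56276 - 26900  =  29376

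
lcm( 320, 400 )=1600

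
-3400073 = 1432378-4832451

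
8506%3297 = 1912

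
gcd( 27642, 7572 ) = 6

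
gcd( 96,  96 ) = 96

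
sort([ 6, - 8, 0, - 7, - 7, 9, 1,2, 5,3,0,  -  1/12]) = [  -  8, -7, - 7, - 1/12, 0,0, 1 , 2, 3 , 5, 6, 9]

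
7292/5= 7292/5= 1458.40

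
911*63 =57393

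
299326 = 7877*38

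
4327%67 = 39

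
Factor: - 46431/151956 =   -  11/36 = - 2^( -2)*3^(-2 )*11^1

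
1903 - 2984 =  - 1081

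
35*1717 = 60095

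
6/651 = 2/217= 0.01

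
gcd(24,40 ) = 8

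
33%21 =12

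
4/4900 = 1/1225  =  0.00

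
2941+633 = 3574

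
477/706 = 477/706 = 0.68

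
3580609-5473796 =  - 1893187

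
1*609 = 609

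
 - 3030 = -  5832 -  - 2802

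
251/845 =251/845= 0.30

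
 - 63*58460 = -3682980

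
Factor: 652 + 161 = 3^1*271^1 = 813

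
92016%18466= 18152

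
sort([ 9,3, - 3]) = [  -  3, 3,9]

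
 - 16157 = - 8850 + - 7307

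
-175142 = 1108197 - 1283339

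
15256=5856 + 9400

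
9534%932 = 214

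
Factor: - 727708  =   - 2^2*181927^1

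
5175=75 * 69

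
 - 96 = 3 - 99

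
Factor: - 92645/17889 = - 3^( - 1 )*5^1 * 7^1 * 67^ ( -1)*89^( - 1)  *2647^1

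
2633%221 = 202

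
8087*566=4577242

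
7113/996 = 7 + 47/332 = 7.14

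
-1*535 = -535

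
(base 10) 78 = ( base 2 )1001110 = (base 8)116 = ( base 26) 30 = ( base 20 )3i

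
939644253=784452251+155192002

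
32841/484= 32841/484 = 67.85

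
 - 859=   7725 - 8584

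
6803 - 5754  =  1049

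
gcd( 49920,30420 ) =780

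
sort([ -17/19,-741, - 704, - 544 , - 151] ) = [ - 741, - 704, -544,-151,-17/19] 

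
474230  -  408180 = 66050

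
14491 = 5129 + 9362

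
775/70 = 155/14 = 11.07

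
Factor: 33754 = 2^1*7^1*2411^1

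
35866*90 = 3227940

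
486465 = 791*615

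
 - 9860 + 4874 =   -  4986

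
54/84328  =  27/42164=0.00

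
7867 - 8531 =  - 664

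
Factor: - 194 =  - 2^1*97^1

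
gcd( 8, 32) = 8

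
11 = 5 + 6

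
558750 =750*745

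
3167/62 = 51 + 5/62 = 51.08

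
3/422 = 3/422 = 0.01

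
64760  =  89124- 24364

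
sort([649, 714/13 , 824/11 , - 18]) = [ - 18,714/13, 824/11,649 ] 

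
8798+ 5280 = 14078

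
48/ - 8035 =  - 48/8035 = - 0.01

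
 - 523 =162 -685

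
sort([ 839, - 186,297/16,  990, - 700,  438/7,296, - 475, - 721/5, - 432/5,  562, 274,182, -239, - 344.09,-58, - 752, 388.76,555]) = [ - 752 , - 700,  -  475,  -  344.09, - 239, - 186,-721/5, - 432/5, - 58, 297/16, 438/7,182,  274,296,388.76 , 555,  562,  839 , 990]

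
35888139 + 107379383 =143267522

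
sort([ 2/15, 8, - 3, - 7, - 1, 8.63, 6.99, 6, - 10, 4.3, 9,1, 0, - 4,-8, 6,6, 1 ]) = [ - 10, - 8, - 7,  -  4, - 3,  -  1,  0,  2/15, 1 , 1, 4.3,6,  6,6,6.99, 8, 8.63, 9 ] 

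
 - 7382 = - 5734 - 1648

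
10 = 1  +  9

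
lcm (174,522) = 522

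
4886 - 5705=  -  819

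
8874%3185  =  2504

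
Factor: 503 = 503^1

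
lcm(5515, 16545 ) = 16545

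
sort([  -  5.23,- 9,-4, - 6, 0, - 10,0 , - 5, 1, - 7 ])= [-10, - 9 , - 7,-6, - 5.23,  -  5,-4, 0,0,1]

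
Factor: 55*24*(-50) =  - 2^4*3^1*5^3 * 11^1= -66000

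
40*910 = 36400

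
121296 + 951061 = 1072357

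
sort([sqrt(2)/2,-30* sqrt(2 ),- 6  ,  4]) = [ - 30 * sqrt(2), - 6,sqrt(2)/2,  4 ] 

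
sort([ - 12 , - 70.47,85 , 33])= [ - 70.47 , - 12, 33,  85] 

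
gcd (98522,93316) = 2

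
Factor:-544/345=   -  2^5*3^( - 1 )* 5^( - 1 )*17^1*23^( - 1 ) 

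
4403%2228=2175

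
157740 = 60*2629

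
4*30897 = 123588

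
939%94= 93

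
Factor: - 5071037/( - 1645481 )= 17^(- 1 )*43^( - 1 )*907^1*2251^( - 1)*5591^1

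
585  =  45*13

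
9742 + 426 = 10168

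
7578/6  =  1263 = 1263.00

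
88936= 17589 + 71347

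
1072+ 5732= 6804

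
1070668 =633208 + 437460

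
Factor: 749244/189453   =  2^2*11^ (  -  1 )*29^1*2153^1*5741^ ( - 1 ) = 249748/63151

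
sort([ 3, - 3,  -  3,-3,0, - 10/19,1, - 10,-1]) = [-10,-3,-3,-3, - 1,-10/19 , 0,  1,3]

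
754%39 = 13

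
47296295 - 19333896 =27962399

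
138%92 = 46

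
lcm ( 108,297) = 1188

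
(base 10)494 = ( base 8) 756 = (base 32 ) FE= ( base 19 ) 170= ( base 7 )1304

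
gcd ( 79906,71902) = 2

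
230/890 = 23/89 = 0.26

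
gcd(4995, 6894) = 9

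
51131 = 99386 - 48255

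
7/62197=7/62197 = 0.00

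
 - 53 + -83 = -136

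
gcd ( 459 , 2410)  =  1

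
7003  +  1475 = 8478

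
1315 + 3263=4578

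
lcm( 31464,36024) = 2485656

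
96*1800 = 172800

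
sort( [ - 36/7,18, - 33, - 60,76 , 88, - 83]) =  [ - 83, - 60, - 33, - 36/7, 18,76, 88 ] 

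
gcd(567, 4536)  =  567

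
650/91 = 7+1/7 = 7.14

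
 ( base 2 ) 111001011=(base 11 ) 388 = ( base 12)323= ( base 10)459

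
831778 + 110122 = 941900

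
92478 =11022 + 81456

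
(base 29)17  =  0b100100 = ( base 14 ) 28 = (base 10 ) 36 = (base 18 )20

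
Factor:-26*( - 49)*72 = 2^4*3^2*7^2*13^1 = 91728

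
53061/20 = 53061/20 = 2653.05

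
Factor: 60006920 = 2^3*5^1*61^1*24593^1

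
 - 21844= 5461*( - 4 ) 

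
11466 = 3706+7760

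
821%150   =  71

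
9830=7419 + 2411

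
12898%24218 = 12898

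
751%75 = 1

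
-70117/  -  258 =271 + 199/258  =  271.77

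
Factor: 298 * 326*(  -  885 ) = -2^2*3^1* 5^1*59^1 *149^1 * 163^1=- 85975980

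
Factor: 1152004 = 2^2*7^1*41143^1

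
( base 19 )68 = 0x7a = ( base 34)3K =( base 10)122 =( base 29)46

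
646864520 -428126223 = 218738297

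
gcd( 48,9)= 3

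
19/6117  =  19/6117 =0.00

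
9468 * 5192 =49157856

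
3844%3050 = 794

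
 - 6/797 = -6/797 = -0.01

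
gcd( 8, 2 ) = 2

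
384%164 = 56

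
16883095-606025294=-589142199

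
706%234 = 4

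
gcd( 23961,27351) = 3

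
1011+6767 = 7778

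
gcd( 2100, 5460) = 420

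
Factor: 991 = 991^1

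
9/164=9/164 = 0.05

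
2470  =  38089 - 35619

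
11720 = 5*2344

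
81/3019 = 81/3019=0.03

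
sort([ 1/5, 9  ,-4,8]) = [ - 4, 1/5, 8, 9 ] 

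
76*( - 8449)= -642124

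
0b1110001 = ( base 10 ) 113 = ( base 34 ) 3B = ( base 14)81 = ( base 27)45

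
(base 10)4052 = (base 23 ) 7F4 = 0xFD4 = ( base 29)4nl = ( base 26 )5pm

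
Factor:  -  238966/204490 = - 5^(-1 )*7^1*11^( - 2)*101^1 =- 707/605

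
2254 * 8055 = 18155970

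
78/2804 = 39/1402 = 0.03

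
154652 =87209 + 67443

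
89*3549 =315861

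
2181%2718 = 2181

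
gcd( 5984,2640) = 176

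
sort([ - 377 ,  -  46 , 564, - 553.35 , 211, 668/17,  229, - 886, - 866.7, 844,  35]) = [ - 886, - 866.7, - 553.35, -377, - 46,  35 , 668/17, 211, 229, 564, 844 ] 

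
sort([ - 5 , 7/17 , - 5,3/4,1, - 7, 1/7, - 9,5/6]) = [ - 9, - 7, - 5, - 5,1/7,7/17,3/4, 5/6,1]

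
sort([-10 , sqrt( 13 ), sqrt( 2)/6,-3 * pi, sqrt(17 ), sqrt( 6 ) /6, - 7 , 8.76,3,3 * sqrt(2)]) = [-10,- 3 * pi , - 7, sqrt( 2 )/6, sqrt( 6 ) /6, 3,sqrt( 13),  sqrt( 17 ),3*sqrt(2), 8.76]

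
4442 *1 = 4442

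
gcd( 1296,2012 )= 4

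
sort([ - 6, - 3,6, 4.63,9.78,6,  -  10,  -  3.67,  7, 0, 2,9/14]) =[ - 10, - 6,  -  3.67, - 3, 0,9/14, 2,4.63, 6,6, 7, 9.78]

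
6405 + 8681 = 15086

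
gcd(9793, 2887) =1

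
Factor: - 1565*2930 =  - 4585450=-2^1 * 5^2*293^1 *313^1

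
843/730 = 843/730 = 1.15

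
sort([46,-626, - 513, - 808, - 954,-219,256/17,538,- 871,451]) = [ - 954,-871,-808,-626,- 513, - 219,256/17,46 , 451,538 ]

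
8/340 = 2/85 = 0.02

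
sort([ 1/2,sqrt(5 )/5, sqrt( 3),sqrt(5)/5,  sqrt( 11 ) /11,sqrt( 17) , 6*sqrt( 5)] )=[ sqrt ( 11)/11,sqrt( 5 )/5,sqrt(5)/5, 1/2, sqrt( 3),sqrt(17), 6*sqrt( 5) ] 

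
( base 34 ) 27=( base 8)113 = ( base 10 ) 75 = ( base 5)300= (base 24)33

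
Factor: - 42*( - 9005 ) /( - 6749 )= -378210/6749 = - 2^1*3^1*5^1*7^1* 17^( - 1)*397^(-1)*1801^1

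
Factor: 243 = 3^5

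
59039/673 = 87 + 488/673 = 87.73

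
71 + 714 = 785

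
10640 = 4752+5888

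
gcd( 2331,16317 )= 2331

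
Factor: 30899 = 11^1*53^2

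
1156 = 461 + 695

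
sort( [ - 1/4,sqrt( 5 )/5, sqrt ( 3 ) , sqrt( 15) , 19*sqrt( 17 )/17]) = [ - 1/4,sqrt(5)/5,  sqrt(3 ),sqrt( 15),19*sqrt(17)/17]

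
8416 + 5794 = 14210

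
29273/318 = 29273/318 = 92.05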